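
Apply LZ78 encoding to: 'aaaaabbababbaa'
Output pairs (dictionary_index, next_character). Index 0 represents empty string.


LZ78 encoding steps:
Dictionary: {0: ''}
Step 1: w='' (idx 0), next='a' -> output (0, 'a'), add 'a' as idx 1
Step 2: w='a' (idx 1), next='a' -> output (1, 'a'), add 'aa' as idx 2
Step 3: w='aa' (idx 2), next='b' -> output (2, 'b'), add 'aab' as idx 3
Step 4: w='' (idx 0), next='b' -> output (0, 'b'), add 'b' as idx 4
Step 5: w='a' (idx 1), next='b' -> output (1, 'b'), add 'ab' as idx 5
Step 6: w='ab' (idx 5), next='b' -> output (5, 'b'), add 'abb' as idx 6
Step 7: w='aa' (idx 2), end of input -> output (2, '')


Encoded: [(0, 'a'), (1, 'a'), (2, 'b'), (0, 'b'), (1, 'b'), (5, 'b'), (2, '')]


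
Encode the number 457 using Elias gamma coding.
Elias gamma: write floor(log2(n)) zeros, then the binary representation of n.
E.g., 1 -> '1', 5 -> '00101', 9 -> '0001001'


num_bits = floor(log2(457)) + 1 = 9
leading_zeros = num_bits - 1 = 8
binary(457) = 111001001

Elias gamma(457) = '00000000' + '111001001' = 00000000111001001 (17 bits)


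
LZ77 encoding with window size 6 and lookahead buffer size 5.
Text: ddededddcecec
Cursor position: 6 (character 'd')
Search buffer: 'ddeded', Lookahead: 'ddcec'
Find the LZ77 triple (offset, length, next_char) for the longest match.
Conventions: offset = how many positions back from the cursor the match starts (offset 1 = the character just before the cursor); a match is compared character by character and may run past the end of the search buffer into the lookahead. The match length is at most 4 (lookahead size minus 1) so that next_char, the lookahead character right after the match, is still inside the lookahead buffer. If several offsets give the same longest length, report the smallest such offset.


Try each offset into the search buffer:
  offset=1 (pos 5, char 'd'): match length 2
  offset=2 (pos 4, char 'e'): match length 0
  offset=3 (pos 3, char 'd'): match length 1
  offset=4 (pos 2, char 'e'): match length 0
  offset=5 (pos 1, char 'd'): match length 1
  offset=6 (pos 0, char 'd'): match length 2
Longest match has length 2, found at offsets 1, 6; take the smallest, offset 1.
next_char = character at position 6 + 2 = 8 -> 'c'

Best match: offset=1, length=2 (matching 'dd' starting at position 5)
LZ77 triple: (1, 2, 'c')


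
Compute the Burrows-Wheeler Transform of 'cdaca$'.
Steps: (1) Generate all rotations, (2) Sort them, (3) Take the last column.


Rotations (sorted):
  0: $cdaca -> last char: a
  1: a$cdac -> last char: c
  2: aca$cd -> last char: d
  3: ca$cda -> last char: a
  4: cdaca$ -> last char: $
  5: daca$c -> last char: c


BWT = acda$c


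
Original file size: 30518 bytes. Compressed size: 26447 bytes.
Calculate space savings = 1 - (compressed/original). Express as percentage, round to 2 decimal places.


ratio = compressed/original = 26447/30518 = 0.866603
savings = 1 - ratio = 1 - 0.866603 = 0.133397
as a percentage: 0.133397 * 100 = 13.34%

Space savings = 1 - 26447/30518 = 13.34%


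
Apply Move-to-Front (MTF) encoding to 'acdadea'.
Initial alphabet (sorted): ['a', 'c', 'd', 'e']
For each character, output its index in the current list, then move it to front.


MTF encoding:
'a': index 0 in ['a', 'c', 'd', 'e'] -> ['a', 'c', 'd', 'e']
'c': index 1 in ['a', 'c', 'd', 'e'] -> ['c', 'a', 'd', 'e']
'd': index 2 in ['c', 'a', 'd', 'e'] -> ['d', 'c', 'a', 'e']
'a': index 2 in ['d', 'c', 'a', 'e'] -> ['a', 'd', 'c', 'e']
'd': index 1 in ['a', 'd', 'c', 'e'] -> ['d', 'a', 'c', 'e']
'e': index 3 in ['d', 'a', 'c', 'e'] -> ['e', 'd', 'a', 'c']
'a': index 2 in ['e', 'd', 'a', 'c'] -> ['a', 'e', 'd', 'c']


Output: [0, 1, 2, 2, 1, 3, 2]


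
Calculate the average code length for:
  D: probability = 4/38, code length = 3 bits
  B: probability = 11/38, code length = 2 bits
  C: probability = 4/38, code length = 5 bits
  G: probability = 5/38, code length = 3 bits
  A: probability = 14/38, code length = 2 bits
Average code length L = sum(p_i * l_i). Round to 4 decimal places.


Weighted contributions p_i * l_i:
  D: (4/38) * 3 = 12/38
  B: (11/38) * 2 = 22/38
  C: (4/38) * 5 = 20/38
  G: (5/38) * 3 = 15/38
  A: (14/38) * 2 = 28/38
Sum = (12 + 22 + 20 + 15 + 28)/38 = 97/38

L = 97/38 = 2.5526 bits/symbol


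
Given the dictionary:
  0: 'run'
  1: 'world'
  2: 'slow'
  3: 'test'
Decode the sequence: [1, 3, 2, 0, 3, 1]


Look up each index in the dictionary:
  1 -> 'world'
  3 -> 'test'
  2 -> 'slow'
  0 -> 'run'
  3 -> 'test'
  1 -> 'world'

Decoded: "world test slow run test world"


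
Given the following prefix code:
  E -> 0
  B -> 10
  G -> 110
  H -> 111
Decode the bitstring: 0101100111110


Decoding step by step:
Bits 0 -> E
Bits 10 -> B
Bits 110 -> G
Bits 0 -> E
Bits 111 -> H
Bits 110 -> G


Decoded message: EBGEHG


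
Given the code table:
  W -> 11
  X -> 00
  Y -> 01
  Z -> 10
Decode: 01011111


Decoding:
01 -> Y
01 -> Y
11 -> W
11 -> W


Result: YYWW


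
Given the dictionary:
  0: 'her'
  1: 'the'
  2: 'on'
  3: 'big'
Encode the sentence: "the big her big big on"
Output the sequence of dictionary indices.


Look up each word in the dictionary:
  'the' -> 1
  'big' -> 3
  'her' -> 0
  'big' -> 3
  'big' -> 3
  'on' -> 2

Encoded: [1, 3, 0, 3, 3, 2]


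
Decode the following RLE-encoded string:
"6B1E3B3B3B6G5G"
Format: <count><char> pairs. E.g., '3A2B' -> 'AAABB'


Expanding each <count><char> pair:
  6B -> 'BBBBBB'
  1E -> 'E'
  3B -> 'BBB'
  3B -> 'BBB'
  3B -> 'BBB'
  6G -> 'GGGGGG'
  5G -> 'GGGGG'

Decoded = BBBBBBEBBBBBBBBBGGGGGGGGGGG


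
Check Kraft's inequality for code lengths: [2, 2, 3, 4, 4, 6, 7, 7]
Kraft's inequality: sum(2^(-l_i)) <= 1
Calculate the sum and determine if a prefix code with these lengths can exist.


Sum = 2^(-2) + 2^(-2) + 2^(-3) + 2^(-4) + 2^(-4) + 2^(-6) + 2^(-7) + 2^(-7)
    = 0.25 + 0.25 + 0.125 + 0.0625 + 0.0625 + 0.015625 + 0.0078125 + 0.0078125
    = 100/128 = 0.78125
Since 0.78125 <= 1, Kraft's inequality IS satisfied.
A prefix code with these lengths CAN exist.

Kraft sum = 0.78125. Satisfied.


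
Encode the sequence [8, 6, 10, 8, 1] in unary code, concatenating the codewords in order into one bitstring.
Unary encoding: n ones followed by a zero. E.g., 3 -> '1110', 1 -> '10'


Encode each number as n ones followed by a terminating 0:
  8 -> 111111110 (9 bits)
  6 -> 1111110 (7 bits)
  10 -> 11111111110 (11 bits)
  8 -> 111111110 (9 bits)
  1 -> 10 (2 bits)
Total length = 9 + 7 + 11 + 9 + 2 = 38 bits.

Unary([8, 6, 10, 8, 1]) = 11111111011111101111111111011111111010 (38 bits)


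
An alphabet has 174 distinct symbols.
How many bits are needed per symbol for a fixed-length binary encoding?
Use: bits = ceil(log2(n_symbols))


log2(174) = 7.4429
Bracket: 2^7 = 128 < 174 <= 2^8 = 256
So ceil(log2(174)) = 8

bits = ceil(log2(174)) = ceil(7.4429) = 8 bits


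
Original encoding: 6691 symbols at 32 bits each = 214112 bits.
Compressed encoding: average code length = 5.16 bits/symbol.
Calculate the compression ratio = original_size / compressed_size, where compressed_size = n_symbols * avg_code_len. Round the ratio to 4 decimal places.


original_size = n_symbols * orig_bits = 6691 * 32 = 214112 bits
compressed_size = n_symbols * avg_code_len = 6691 * 5.16 = 34525.56 bits
ratio = original_size / compressed_size = 214112 / 34525.56 = 6.2016

Compression ratio = 6.2016


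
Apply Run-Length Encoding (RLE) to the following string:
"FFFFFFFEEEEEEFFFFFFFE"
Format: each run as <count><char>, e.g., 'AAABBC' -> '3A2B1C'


Scanning runs left to right:
  i=0: run of 'F' x 7 -> '7F'
  i=7: run of 'E' x 6 -> '6E'
  i=13: run of 'F' x 7 -> '7F'
  i=20: run of 'E' x 1 -> '1E'

RLE = 7F6E7F1E


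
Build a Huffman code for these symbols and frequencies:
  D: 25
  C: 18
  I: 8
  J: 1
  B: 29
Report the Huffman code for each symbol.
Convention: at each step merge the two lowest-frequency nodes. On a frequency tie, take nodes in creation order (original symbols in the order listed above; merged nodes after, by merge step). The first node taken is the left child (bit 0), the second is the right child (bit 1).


Huffman tree construction:
Step 1: Merge J(1) + I(8) = 9
Step 2: Merge (J+I)(9) + C(18) = 27
Step 3: Merge D(25) + ((J+I)+C)(27) = 52
Step 4: Merge B(29) + (D+((J+I)+C))(52) = 81
Read each symbol's code off the tree from the root (left child = 0, right child = 1).

Codes:
  D: 10 (length 2)
  C: 111 (length 3)
  I: 1101 (length 4)
  J: 1100 (length 4)
  B: 0 (length 1)
Average code length: 169/81 = 2.0864 bits/symbol


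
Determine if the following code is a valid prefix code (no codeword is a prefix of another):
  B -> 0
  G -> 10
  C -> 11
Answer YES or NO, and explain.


Checking each pair (does one codeword prefix another?):
  B='0' vs G='10': no prefix
  B='0' vs C='11': no prefix
  G='10' vs B='0': no prefix
  G='10' vs C='11': no prefix
  C='11' vs B='0': no prefix
  C='11' vs G='10': no prefix
No violation found over all pairs.

YES -- this is a valid prefix code. No codeword is a prefix of any other codeword.


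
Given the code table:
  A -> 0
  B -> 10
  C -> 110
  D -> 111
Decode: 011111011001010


Decoding:
0 -> A
111 -> D
110 -> C
110 -> C
0 -> A
10 -> B
10 -> B


Result: ADCCABB


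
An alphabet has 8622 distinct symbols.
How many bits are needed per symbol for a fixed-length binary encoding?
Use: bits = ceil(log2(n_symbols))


log2(8622) = 13.0738
Bracket: 2^13 = 8192 < 8622 <= 2^14 = 16384
So ceil(log2(8622)) = 14

bits = ceil(log2(8622)) = ceil(13.0738) = 14 bits


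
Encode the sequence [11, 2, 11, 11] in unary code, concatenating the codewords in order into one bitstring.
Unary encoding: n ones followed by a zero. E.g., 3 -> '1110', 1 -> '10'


Encode each number as n ones followed by a terminating 0:
  11 -> 111111111110 (12 bits)
  2 -> 110 (3 bits)
  11 -> 111111111110 (12 bits)
  11 -> 111111111110 (12 bits)
Total length = 12 + 3 + 12 + 12 = 39 bits.

Unary([11, 2, 11, 11]) = 111111111110110111111111110111111111110 (39 bits)


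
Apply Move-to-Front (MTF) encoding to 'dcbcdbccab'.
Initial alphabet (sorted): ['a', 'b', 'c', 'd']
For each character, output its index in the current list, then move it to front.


MTF encoding:
'd': index 3 in ['a', 'b', 'c', 'd'] -> ['d', 'a', 'b', 'c']
'c': index 3 in ['d', 'a', 'b', 'c'] -> ['c', 'd', 'a', 'b']
'b': index 3 in ['c', 'd', 'a', 'b'] -> ['b', 'c', 'd', 'a']
'c': index 1 in ['b', 'c', 'd', 'a'] -> ['c', 'b', 'd', 'a']
'd': index 2 in ['c', 'b', 'd', 'a'] -> ['d', 'c', 'b', 'a']
'b': index 2 in ['d', 'c', 'b', 'a'] -> ['b', 'd', 'c', 'a']
'c': index 2 in ['b', 'd', 'c', 'a'] -> ['c', 'b', 'd', 'a']
'c': index 0 in ['c', 'b', 'd', 'a'] -> ['c', 'b', 'd', 'a']
'a': index 3 in ['c', 'b', 'd', 'a'] -> ['a', 'c', 'b', 'd']
'b': index 2 in ['a', 'c', 'b', 'd'] -> ['b', 'a', 'c', 'd']


Output: [3, 3, 3, 1, 2, 2, 2, 0, 3, 2]


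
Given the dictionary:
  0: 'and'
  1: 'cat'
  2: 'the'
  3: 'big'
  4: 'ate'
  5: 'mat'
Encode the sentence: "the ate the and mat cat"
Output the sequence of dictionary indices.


Look up each word in the dictionary:
  'the' -> 2
  'ate' -> 4
  'the' -> 2
  'and' -> 0
  'mat' -> 5
  'cat' -> 1

Encoded: [2, 4, 2, 0, 5, 1]


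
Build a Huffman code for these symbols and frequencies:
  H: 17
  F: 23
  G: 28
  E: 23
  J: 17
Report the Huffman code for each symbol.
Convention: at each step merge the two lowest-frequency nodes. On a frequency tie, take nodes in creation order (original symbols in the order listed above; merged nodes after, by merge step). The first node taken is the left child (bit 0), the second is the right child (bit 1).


Huffman tree construction:
Step 1: Merge H(17) + J(17) = 34
Step 2: Merge F(23) + E(23) = 46
Step 3: Merge G(28) + (H+J)(34) = 62
Step 4: Merge (F+E)(46) + (G+(H+J))(62) = 108
Read each symbol's code off the tree from the root (left child = 0, right child = 1).

Codes:
  H: 110 (length 3)
  F: 00 (length 2)
  G: 10 (length 2)
  E: 01 (length 2)
  J: 111 (length 3)
Average code length: 250/108 = 2.3148 bits/symbol


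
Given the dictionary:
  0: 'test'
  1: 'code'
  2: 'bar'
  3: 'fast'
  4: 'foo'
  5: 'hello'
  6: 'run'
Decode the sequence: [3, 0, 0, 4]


Look up each index in the dictionary:
  3 -> 'fast'
  0 -> 'test'
  0 -> 'test'
  4 -> 'foo'

Decoded: "fast test test foo"


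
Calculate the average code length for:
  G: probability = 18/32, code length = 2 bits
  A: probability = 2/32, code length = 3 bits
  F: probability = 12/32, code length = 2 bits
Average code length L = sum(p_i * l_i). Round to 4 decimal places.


Weighted contributions p_i * l_i:
  G: (18/32) * 2 = 36/32
  A: (2/32) * 3 = 6/32
  F: (12/32) * 2 = 24/32
Sum = (36 + 6 + 24)/32 = 66/32

L = 66/32 = 2.0625 bits/symbol


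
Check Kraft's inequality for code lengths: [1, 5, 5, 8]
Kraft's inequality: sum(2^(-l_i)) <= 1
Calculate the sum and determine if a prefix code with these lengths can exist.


Sum = 2^(-1) + 2^(-5) + 2^(-5) + 2^(-8)
    = 0.5 + 0.03125 + 0.03125 + 0.00390625
    = 145/256 = 0.56640625
Since 0.56640625 <= 1, Kraft's inequality IS satisfied.
A prefix code with these lengths CAN exist.

Kraft sum = 0.56640625. Satisfied.


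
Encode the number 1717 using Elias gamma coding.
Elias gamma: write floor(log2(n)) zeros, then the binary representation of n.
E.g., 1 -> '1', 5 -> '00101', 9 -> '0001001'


num_bits = floor(log2(1717)) + 1 = 11
leading_zeros = num_bits - 1 = 10
binary(1717) = 11010110101

Elias gamma(1717) = '0000000000' + '11010110101' = 000000000011010110101 (21 bits)


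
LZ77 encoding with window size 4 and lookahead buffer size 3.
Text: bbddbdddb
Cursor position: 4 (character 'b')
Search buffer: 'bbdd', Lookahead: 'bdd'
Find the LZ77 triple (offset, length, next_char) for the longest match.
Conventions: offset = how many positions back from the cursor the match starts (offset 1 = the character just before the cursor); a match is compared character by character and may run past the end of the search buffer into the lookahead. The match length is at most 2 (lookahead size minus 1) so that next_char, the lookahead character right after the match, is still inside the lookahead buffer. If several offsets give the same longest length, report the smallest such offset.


Try each offset into the search buffer:
  offset=1 (pos 3, char 'd'): match length 0
  offset=2 (pos 2, char 'd'): match length 0
  offset=3 (pos 1, char 'b'): match length 2
  offset=4 (pos 0, char 'b'): match length 1
Longest match has length 2 at offset 3.
next_char = character at position 4 + 2 = 6 -> 'd'

Best match: offset=3, length=2 (matching 'bd' starting at position 1)
LZ77 triple: (3, 2, 'd')


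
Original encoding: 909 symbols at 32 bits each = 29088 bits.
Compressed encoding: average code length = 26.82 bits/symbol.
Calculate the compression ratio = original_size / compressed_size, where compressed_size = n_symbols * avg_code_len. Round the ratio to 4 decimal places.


original_size = n_symbols * orig_bits = 909 * 32 = 29088 bits
compressed_size = n_symbols * avg_code_len = 909 * 26.82 = 24379.38 bits
ratio = original_size / compressed_size = 29088 / 24379.38 = 1.1931

Compression ratio = 1.1931


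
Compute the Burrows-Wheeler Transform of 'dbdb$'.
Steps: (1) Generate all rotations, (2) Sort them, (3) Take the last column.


Rotations (sorted):
  0: $dbdb -> last char: b
  1: b$dbd -> last char: d
  2: bdb$d -> last char: d
  3: db$db -> last char: b
  4: dbdb$ -> last char: $


BWT = bddb$


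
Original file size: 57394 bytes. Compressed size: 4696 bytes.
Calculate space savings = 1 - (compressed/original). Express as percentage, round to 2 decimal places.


ratio = compressed/original = 4696/57394 = 0.08182
savings = 1 - ratio = 1 - 0.08182 = 0.91818
as a percentage: 0.91818 * 100 = 91.82%

Space savings = 1 - 4696/57394 = 91.82%


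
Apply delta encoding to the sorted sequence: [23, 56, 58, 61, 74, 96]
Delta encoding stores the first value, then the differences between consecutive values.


First value: 23
Deltas:
  56 - 23 = 33
  58 - 56 = 2
  61 - 58 = 3
  74 - 61 = 13
  96 - 74 = 22


Delta encoded: [23, 33, 2, 3, 13, 22]


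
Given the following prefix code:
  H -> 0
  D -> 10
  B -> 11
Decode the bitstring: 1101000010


Decoding step by step:
Bits 11 -> B
Bits 0 -> H
Bits 10 -> D
Bits 0 -> H
Bits 0 -> H
Bits 0 -> H
Bits 10 -> D


Decoded message: BHDHHHD


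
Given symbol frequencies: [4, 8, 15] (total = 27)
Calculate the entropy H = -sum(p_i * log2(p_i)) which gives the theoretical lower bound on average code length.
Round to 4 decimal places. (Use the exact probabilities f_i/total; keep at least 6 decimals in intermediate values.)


Per-symbol terms -p_i * log2(p_i) with p_i = f_i/27:
  p = 4/27 = 0.148148: log2(p) = -2.754888, -p*log2(p) = 0.408131
  p = 8/27 = 0.296296: log2(p) = -1.754888, -p*log2(p) = 0.519967
  p = 15/27 = 0.555556: log2(p) = -0.847997, -p*log2(p) = 0.471109
H = 0.408131 + 0.519967 + 0.471109 = 1.399207

H = 1.3992 bits/symbol


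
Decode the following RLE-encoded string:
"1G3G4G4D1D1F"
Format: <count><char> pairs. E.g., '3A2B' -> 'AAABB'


Expanding each <count><char> pair:
  1G -> 'G'
  3G -> 'GGG'
  4G -> 'GGGG'
  4D -> 'DDDD'
  1D -> 'D'
  1F -> 'F'

Decoded = GGGGGGGGDDDDDF


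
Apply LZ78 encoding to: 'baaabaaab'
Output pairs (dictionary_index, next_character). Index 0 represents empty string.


LZ78 encoding steps:
Dictionary: {0: ''}
Step 1: w='' (idx 0), next='b' -> output (0, 'b'), add 'b' as idx 1
Step 2: w='' (idx 0), next='a' -> output (0, 'a'), add 'a' as idx 2
Step 3: w='a' (idx 2), next='a' -> output (2, 'a'), add 'aa' as idx 3
Step 4: w='b' (idx 1), next='a' -> output (1, 'a'), add 'ba' as idx 4
Step 5: w='aa' (idx 3), next='b' -> output (3, 'b'), add 'aab' as idx 5


Encoded: [(0, 'b'), (0, 'a'), (2, 'a'), (1, 'a'), (3, 'b')]


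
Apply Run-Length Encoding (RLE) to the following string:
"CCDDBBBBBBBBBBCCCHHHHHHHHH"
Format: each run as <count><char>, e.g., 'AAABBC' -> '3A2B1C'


Scanning runs left to right:
  i=0: run of 'C' x 2 -> '2C'
  i=2: run of 'D' x 2 -> '2D'
  i=4: run of 'B' x 10 -> '10B'
  i=14: run of 'C' x 3 -> '3C'
  i=17: run of 'H' x 9 -> '9H'

RLE = 2C2D10B3C9H


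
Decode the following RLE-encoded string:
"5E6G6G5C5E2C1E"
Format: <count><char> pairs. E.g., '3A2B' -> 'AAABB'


Expanding each <count><char> pair:
  5E -> 'EEEEE'
  6G -> 'GGGGGG'
  6G -> 'GGGGGG'
  5C -> 'CCCCC'
  5E -> 'EEEEE'
  2C -> 'CC'
  1E -> 'E'

Decoded = EEEEEGGGGGGGGGGGGCCCCCEEEEECCE


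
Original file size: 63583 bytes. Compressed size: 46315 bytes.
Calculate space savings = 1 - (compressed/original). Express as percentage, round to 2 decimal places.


ratio = compressed/original = 46315/63583 = 0.728418
savings = 1 - ratio = 1 - 0.728418 = 0.271582
as a percentage: 0.271582 * 100 = 27.16%

Space savings = 1 - 46315/63583 = 27.16%


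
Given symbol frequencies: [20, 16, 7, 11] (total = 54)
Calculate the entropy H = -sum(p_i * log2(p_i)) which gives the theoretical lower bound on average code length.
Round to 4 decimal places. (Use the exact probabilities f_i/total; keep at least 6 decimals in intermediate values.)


Per-symbol terms -p_i * log2(p_i) with p_i = f_i/54:
  p = 20/54 = 0.370370: log2(p) = -1.432959, -p*log2(p) = 0.530726
  p = 16/54 = 0.296296: log2(p) = -1.754888, -p*log2(p) = 0.519967
  p = 7/54 = 0.129630: log2(p) = -2.947533, -p*log2(p) = 0.382088
  p = 11/54 = 0.203704: log2(p) = -2.295456, -p*log2(p) = 0.467593
H = 0.530726 + 0.519967 + 0.382088 + 0.467593 = 1.900374

H = 1.9004 bits/symbol


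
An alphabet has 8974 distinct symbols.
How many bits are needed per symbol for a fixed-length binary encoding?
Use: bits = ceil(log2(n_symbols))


log2(8974) = 13.1315
Bracket: 2^13 = 8192 < 8974 <= 2^14 = 16384
So ceil(log2(8974)) = 14

bits = ceil(log2(8974)) = ceil(13.1315) = 14 bits


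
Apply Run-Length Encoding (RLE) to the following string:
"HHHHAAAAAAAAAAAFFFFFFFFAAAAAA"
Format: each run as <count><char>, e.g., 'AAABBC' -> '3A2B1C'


Scanning runs left to right:
  i=0: run of 'H' x 4 -> '4H'
  i=4: run of 'A' x 11 -> '11A'
  i=15: run of 'F' x 8 -> '8F'
  i=23: run of 'A' x 6 -> '6A'

RLE = 4H11A8F6A


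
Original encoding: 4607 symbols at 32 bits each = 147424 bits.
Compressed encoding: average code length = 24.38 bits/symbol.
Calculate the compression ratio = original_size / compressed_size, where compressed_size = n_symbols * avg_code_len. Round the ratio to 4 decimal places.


original_size = n_symbols * orig_bits = 4607 * 32 = 147424 bits
compressed_size = n_symbols * avg_code_len = 4607 * 24.38 = 112318.66 bits
ratio = original_size / compressed_size = 147424 / 112318.66 = 1.3126

Compression ratio = 1.3126


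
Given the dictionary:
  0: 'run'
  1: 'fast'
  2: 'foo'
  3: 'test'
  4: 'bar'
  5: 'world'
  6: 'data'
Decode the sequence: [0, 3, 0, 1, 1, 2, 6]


Look up each index in the dictionary:
  0 -> 'run'
  3 -> 'test'
  0 -> 'run'
  1 -> 'fast'
  1 -> 'fast'
  2 -> 'foo'
  6 -> 'data'

Decoded: "run test run fast fast foo data"


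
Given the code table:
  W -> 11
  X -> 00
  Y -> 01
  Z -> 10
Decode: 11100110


Decoding:
11 -> W
10 -> Z
01 -> Y
10 -> Z


Result: WZYZ


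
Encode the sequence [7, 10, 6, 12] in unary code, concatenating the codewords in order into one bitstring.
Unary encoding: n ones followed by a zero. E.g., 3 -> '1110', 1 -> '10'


Encode each number as n ones followed by a terminating 0:
  7 -> 11111110 (8 bits)
  10 -> 11111111110 (11 bits)
  6 -> 1111110 (7 bits)
  12 -> 1111111111110 (13 bits)
Total length = 8 + 11 + 7 + 13 = 39 bits.

Unary([7, 10, 6, 12]) = 111111101111111111011111101111111111110 (39 bits)


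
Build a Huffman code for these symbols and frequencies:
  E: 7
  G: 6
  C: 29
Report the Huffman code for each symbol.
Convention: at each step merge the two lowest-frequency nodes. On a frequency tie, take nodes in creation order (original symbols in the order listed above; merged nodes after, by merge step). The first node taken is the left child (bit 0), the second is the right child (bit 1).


Huffman tree construction:
Step 1: Merge G(6) + E(7) = 13
Step 2: Merge (G+E)(13) + C(29) = 42
Read each symbol's code off the tree from the root (left child = 0, right child = 1).

Codes:
  E: 01 (length 2)
  G: 00 (length 2)
  C: 1 (length 1)
Average code length: 55/42 = 1.3095 bits/symbol


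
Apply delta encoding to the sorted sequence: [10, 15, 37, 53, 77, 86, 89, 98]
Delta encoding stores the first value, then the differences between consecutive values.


First value: 10
Deltas:
  15 - 10 = 5
  37 - 15 = 22
  53 - 37 = 16
  77 - 53 = 24
  86 - 77 = 9
  89 - 86 = 3
  98 - 89 = 9


Delta encoded: [10, 5, 22, 16, 24, 9, 3, 9]


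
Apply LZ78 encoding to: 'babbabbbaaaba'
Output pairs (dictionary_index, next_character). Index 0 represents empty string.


LZ78 encoding steps:
Dictionary: {0: ''}
Step 1: w='' (idx 0), next='b' -> output (0, 'b'), add 'b' as idx 1
Step 2: w='' (idx 0), next='a' -> output (0, 'a'), add 'a' as idx 2
Step 3: w='b' (idx 1), next='b' -> output (1, 'b'), add 'bb' as idx 3
Step 4: w='a' (idx 2), next='b' -> output (2, 'b'), add 'ab' as idx 4
Step 5: w='bb' (idx 3), next='a' -> output (3, 'a'), add 'bba' as idx 5
Step 6: w='a' (idx 2), next='a' -> output (2, 'a'), add 'aa' as idx 6
Step 7: w='b' (idx 1), next='a' -> output (1, 'a'), add 'ba' as idx 7


Encoded: [(0, 'b'), (0, 'a'), (1, 'b'), (2, 'b'), (3, 'a'), (2, 'a'), (1, 'a')]


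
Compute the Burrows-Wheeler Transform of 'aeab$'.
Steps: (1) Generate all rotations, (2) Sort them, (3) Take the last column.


Rotations (sorted):
  0: $aeab -> last char: b
  1: ab$ae -> last char: e
  2: aeab$ -> last char: $
  3: b$aea -> last char: a
  4: eab$a -> last char: a


BWT = be$aa


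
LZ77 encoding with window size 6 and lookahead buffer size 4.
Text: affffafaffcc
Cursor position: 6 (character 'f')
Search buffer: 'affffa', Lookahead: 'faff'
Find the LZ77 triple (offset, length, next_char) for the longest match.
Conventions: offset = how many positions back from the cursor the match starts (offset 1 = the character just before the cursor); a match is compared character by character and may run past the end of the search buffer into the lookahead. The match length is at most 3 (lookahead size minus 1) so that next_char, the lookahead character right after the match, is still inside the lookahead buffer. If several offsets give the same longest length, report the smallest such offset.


Try each offset into the search buffer:
  offset=1 (pos 5, char 'a'): match length 0
  offset=2 (pos 4, char 'f'): match length 3
  offset=3 (pos 3, char 'f'): match length 1
  offset=4 (pos 2, char 'f'): match length 1
  offset=5 (pos 1, char 'f'): match length 1
  offset=6 (pos 0, char 'a'): match length 0
Longest match has length 3 at offset 2.
next_char = character at position 6 + 3 = 9 -> 'f'

Best match: offset=2, length=3 (matching 'faf' starting at position 4)
LZ77 triple: (2, 3, 'f')


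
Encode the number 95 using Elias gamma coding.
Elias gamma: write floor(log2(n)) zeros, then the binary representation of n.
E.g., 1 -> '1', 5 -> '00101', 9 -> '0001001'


num_bits = floor(log2(95)) + 1 = 7
leading_zeros = num_bits - 1 = 6
binary(95) = 1011111

Elias gamma(95) = '000000' + '1011111' = 0000001011111 (13 bits)


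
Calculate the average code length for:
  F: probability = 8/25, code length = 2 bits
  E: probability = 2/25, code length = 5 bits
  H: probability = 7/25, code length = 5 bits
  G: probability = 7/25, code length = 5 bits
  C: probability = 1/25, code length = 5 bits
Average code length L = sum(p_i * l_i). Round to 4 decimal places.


Weighted contributions p_i * l_i:
  F: (8/25) * 2 = 16/25
  E: (2/25) * 5 = 10/25
  H: (7/25) * 5 = 35/25
  G: (7/25) * 5 = 35/25
  C: (1/25) * 5 = 5/25
Sum = (16 + 10 + 35 + 35 + 5)/25 = 101/25

L = 101/25 = 4.0400 bits/symbol


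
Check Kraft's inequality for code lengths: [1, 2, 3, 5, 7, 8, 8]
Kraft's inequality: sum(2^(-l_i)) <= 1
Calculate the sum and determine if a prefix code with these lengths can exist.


Sum = 2^(-1) + 2^(-2) + 2^(-3) + 2^(-5) + 2^(-7) + 2^(-8) + 2^(-8)
    = 0.5 + 0.25 + 0.125 + 0.03125 + 0.0078125 + 0.00390625 + 0.00390625
    = 236/256 = 0.921875
Since 0.921875 <= 1, Kraft's inequality IS satisfied.
A prefix code with these lengths CAN exist.

Kraft sum = 0.921875. Satisfied.


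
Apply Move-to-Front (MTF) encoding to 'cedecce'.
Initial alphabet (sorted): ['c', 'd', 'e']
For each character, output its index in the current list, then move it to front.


MTF encoding:
'c': index 0 in ['c', 'd', 'e'] -> ['c', 'd', 'e']
'e': index 2 in ['c', 'd', 'e'] -> ['e', 'c', 'd']
'd': index 2 in ['e', 'c', 'd'] -> ['d', 'e', 'c']
'e': index 1 in ['d', 'e', 'c'] -> ['e', 'd', 'c']
'c': index 2 in ['e', 'd', 'c'] -> ['c', 'e', 'd']
'c': index 0 in ['c', 'e', 'd'] -> ['c', 'e', 'd']
'e': index 1 in ['c', 'e', 'd'] -> ['e', 'c', 'd']


Output: [0, 2, 2, 1, 2, 0, 1]


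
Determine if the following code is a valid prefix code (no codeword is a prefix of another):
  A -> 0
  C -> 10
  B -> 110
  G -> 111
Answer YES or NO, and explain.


Checking each pair (does one codeword prefix another?):
  A='0' vs C='10': no prefix
  A='0' vs B='110': no prefix
  A='0' vs G='111': no prefix
  C='10' vs A='0': no prefix
  C='10' vs B='110': no prefix
  C='10' vs G='111': no prefix
  B='110' vs A='0': no prefix
  B='110' vs C='10': no prefix
  B='110' vs G='111': no prefix
  G='111' vs A='0': no prefix
  G='111' vs C='10': no prefix
  G='111' vs B='110': no prefix
No violation found over all pairs.

YES -- this is a valid prefix code. No codeword is a prefix of any other codeword.


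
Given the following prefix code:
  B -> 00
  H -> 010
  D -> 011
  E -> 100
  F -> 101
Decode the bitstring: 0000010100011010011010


Decoding step by step:
Bits 00 -> B
Bits 00 -> B
Bits 010 -> H
Bits 100 -> E
Bits 011 -> D
Bits 010 -> H
Bits 011 -> D
Bits 010 -> H


Decoded message: BBHEDHDH


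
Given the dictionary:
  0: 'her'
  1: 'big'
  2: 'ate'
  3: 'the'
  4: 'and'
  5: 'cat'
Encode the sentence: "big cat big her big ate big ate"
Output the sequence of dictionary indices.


Look up each word in the dictionary:
  'big' -> 1
  'cat' -> 5
  'big' -> 1
  'her' -> 0
  'big' -> 1
  'ate' -> 2
  'big' -> 1
  'ate' -> 2

Encoded: [1, 5, 1, 0, 1, 2, 1, 2]


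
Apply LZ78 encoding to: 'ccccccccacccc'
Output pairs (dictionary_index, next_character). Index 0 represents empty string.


LZ78 encoding steps:
Dictionary: {0: ''}
Step 1: w='' (idx 0), next='c' -> output (0, 'c'), add 'c' as idx 1
Step 2: w='c' (idx 1), next='c' -> output (1, 'c'), add 'cc' as idx 2
Step 3: w='cc' (idx 2), next='c' -> output (2, 'c'), add 'ccc' as idx 3
Step 4: w='cc' (idx 2), next='a' -> output (2, 'a'), add 'cca' as idx 4
Step 5: w='ccc' (idx 3), next='c' -> output (3, 'c'), add 'cccc' as idx 5


Encoded: [(0, 'c'), (1, 'c'), (2, 'c'), (2, 'a'), (3, 'c')]


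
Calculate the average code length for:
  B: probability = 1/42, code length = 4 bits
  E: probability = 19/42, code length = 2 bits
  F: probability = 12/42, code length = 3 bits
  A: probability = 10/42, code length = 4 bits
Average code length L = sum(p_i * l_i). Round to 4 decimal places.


Weighted contributions p_i * l_i:
  B: (1/42) * 4 = 4/42
  E: (19/42) * 2 = 38/42
  F: (12/42) * 3 = 36/42
  A: (10/42) * 4 = 40/42
Sum = (4 + 38 + 36 + 40)/42 = 118/42

L = 118/42 = 2.8095 bits/symbol


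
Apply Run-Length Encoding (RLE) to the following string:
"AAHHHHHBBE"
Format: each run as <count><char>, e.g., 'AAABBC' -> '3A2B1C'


Scanning runs left to right:
  i=0: run of 'A' x 2 -> '2A'
  i=2: run of 'H' x 5 -> '5H'
  i=7: run of 'B' x 2 -> '2B'
  i=9: run of 'E' x 1 -> '1E'

RLE = 2A5H2B1E


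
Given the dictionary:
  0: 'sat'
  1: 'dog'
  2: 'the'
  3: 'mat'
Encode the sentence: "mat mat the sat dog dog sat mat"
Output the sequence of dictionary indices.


Look up each word in the dictionary:
  'mat' -> 3
  'mat' -> 3
  'the' -> 2
  'sat' -> 0
  'dog' -> 1
  'dog' -> 1
  'sat' -> 0
  'mat' -> 3

Encoded: [3, 3, 2, 0, 1, 1, 0, 3]


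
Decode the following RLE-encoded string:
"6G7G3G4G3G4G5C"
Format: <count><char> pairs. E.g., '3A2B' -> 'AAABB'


Expanding each <count><char> pair:
  6G -> 'GGGGGG'
  7G -> 'GGGGGGG'
  3G -> 'GGG'
  4G -> 'GGGG'
  3G -> 'GGG'
  4G -> 'GGGG'
  5C -> 'CCCCC'

Decoded = GGGGGGGGGGGGGGGGGGGGGGGGGGGCCCCC


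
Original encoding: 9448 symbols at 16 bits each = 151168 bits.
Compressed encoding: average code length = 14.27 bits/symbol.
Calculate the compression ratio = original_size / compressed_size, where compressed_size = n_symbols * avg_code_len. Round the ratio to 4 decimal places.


original_size = n_symbols * orig_bits = 9448 * 16 = 151168 bits
compressed_size = n_symbols * avg_code_len = 9448 * 14.27 = 134822.96 bits
ratio = original_size / compressed_size = 151168 / 134822.96 = 1.1212

Compression ratio = 1.1212


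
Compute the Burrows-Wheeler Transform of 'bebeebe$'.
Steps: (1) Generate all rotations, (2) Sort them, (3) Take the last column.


Rotations (sorted):
  0: $bebeebe -> last char: e
  1: be$bebee -> last char: e
  2: bebeebe$ -> last char: $
  3: beebe$be -> last char: e
  4: e$bebeeb -> last char: b
  5: ebe$bebe -> last char: e
  6: ebeebe$b -> last char: b
  7: eebe$beb -> last char: b


BWT = ee$ebebb


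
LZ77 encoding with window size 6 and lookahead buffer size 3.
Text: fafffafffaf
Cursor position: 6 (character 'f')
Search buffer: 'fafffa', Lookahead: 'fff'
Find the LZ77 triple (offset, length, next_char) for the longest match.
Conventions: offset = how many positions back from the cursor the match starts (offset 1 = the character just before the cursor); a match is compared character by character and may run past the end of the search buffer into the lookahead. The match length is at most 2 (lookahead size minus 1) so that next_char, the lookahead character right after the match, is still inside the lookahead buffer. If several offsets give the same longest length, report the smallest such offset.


Try each offset into the search buffer:
  offset=1 (pos 5, char 'a'): match length 0
  offset=2 (pos 4, char 'f'): match length 1
  offset=3 (pos 3, char 'f'): match length 2
  offset=4 (pos 2, char 'f'): match length 2
  offset=5 (pos 1, char 'a'): match length 0
  offset=6 (pos 0, char 'f'): match length 1
Longest match has length 2, found at offsets 3, 4; take the smallest, offset 3.
next_char = character at position 6 + 2 = 8 -> 'f'

Best match: offset=3, length=2 (matching 'ff' starting at position 3)
LZ77 triple: (3, 2, 'f')


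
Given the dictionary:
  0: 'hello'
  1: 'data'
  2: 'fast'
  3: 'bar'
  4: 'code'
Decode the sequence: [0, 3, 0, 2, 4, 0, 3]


Look up each index in the dictionary:
  0 -> 'hello'
  3 -> 'bar'
  0 -> 'hello'
  2 -> 'fast'
  4 -> 'code'
  0 -> 'hello'
  3 -> 'bar'

Decoded: "hello bar hello fast code hello bar"


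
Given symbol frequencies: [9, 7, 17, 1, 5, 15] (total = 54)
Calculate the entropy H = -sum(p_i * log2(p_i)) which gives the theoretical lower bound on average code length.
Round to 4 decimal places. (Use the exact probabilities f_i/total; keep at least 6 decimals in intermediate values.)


Per-symbol terms -p_i * log2(p_i) with p_i = f_i/54:
  p = 9/54 = 0.166667: log2(p) = -2.584963, -p*log2(p) = 0.430827
  p = 7/54 = 0.129630: log2(p) = -2.947533, -p*log2(p) = 0.382088
  p = 17/54 = 0.314815: log2(p) = -1.667425, -p*log2(p) = 0.524930
  p = 1/54 = 0.018519: log2(p) = -5.754888, -p*log2(p) = 0.106572
  p = 5/54 = 0.092593: log2(p) = -3.432959, -p*log2(p) = 0.317867
  p = 15/54 = 0.277778: log2(p) = -1.847997, -p*log2(p) = 0.513332
H = 0.430827 + 0.382088 + 0.524930 + 0.106572 + 0.317867 + 0.513332 = 2.275616

H = 2.2756 bits/symbol


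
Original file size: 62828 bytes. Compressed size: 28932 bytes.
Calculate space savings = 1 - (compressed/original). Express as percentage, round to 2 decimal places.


ratio = compressed/original = 28932/62828 = 0.460495
savings = 1 - ratio = 1 - 0.460495 = 0.539505
as a percentage: 0.539505 * 100 = 53.95%

Space savings = 1 - 28932/62828 = 53.95%


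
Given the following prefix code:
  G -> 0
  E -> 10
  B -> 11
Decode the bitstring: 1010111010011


Decoding step by step:
Bits 10 -> E
Bits 10 -> E
Bits 11 -> B
Bits 10 -> E
Bits 10 -> E
Bits 0 -> G
Bits 11 -> B


Decoded message: EEBEEGB


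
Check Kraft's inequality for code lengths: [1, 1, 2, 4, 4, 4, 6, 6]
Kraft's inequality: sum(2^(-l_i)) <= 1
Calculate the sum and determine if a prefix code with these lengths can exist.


Sum = 2^(-1) + 2^(-1) + 2^(-2) + 2^(-4) + 2^(-4) + 2^(-4) + 2^(-6) + 2^(-6)
    = 0.5 + 0.5 + 0.25 + 0.0625 + 0.0625 + 0.0625 + 0.015625 + 0.015625
    = 94/64 = 1.46875
Since 1.46875 > 1, Kraft's inequality is NOT satisfied.
A prefix code with these lengths CANNOT exist.

Kraft sum = 1.46875. Not satisfied.


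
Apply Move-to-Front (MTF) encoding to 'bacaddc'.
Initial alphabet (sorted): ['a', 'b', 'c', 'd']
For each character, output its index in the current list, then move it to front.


MTF encoding:
'b': index 1 in ['a', 'b', 'c', 'd'] -> ['b', 'a', 'c', 'd']
'a': index 1 in ['b', 'a', 'c', 'd'] -> ['a', 'b', 'c', 'd']
'c': index 2 in ['a', 'b', 'c', 'd'] -> ['c', 'a', 'b', 'd']
'a': index 1 in ['c', 'a', 'b', 'd'] -> ['a', 'c', 'b', 'd']
'd': index 3 in ['a', 'c', 'b', 'd'] -> ['d', 'a', 'c', 'b']
'd': index 0 in ['d', 'a', 'c', 'b'] -> ['d', 'a', 'c', 'b']
'c': index 2 in ['d', 'a', 'c', 'b'] -> ['c', 'd', 'a', 'b']


Output: [1, 1, 2, 1, 3, 0, 2]


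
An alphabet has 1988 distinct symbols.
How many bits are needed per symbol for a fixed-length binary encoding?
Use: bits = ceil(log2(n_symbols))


log2(1988) = 10.9571
Bracket: 2^10 = 1024 < 1988 <= 2^11 = 2048
So ceil(log2(1988)) = 11

bits = ceil(log2(1988)) = ceil(10.9571) = 11 bits


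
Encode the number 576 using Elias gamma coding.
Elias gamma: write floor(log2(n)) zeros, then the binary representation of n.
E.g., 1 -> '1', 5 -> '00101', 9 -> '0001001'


num_bits = floor(log2(576)) + 1 = 10
leading_zeros = num_bits - 1 = 9
binary(576) = 1001000000

Elias gamma(576) = '000000000' + '1001000000' = 0000000001001000000 (19 bits)


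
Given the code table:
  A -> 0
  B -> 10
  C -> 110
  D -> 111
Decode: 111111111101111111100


Decoding:
111 -> D
111 -> D
111 -> D
10 -> B
111 -> D
111 -> D
110 -> C
0 -> A


Result: DDDBDDCA


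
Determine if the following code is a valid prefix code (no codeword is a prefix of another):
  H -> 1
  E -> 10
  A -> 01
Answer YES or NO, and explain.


Checking each pair (does one codeword prefix another?):
  H='1' vs E='10': prefix -- VIOLATION

NO -- this is NOT a valid prefix code. H (1) is a prefix of E (10).


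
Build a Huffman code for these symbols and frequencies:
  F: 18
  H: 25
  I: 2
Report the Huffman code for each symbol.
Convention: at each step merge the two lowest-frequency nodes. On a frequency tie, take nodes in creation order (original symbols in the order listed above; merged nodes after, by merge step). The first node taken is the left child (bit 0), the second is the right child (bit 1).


Huffman tree construction:
Step 1: Merge I(2) + F(18) = 20
Step 2: Merge (I+F)(20) + H(25) = 45
Read each symbol's code off the tree from the root (left child = 0, right child = 1).

Codes:
  F: 01 (length 2)
  H: 1 (length 1)
  I: 00 (length 2)
Average code length: 65/45 = 1.4444 bits/symbol


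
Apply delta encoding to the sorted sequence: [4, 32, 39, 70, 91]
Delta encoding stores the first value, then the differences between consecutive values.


First value: 4
Deltas:
  32 - 4 = 28
  39 - 32 = 7
  70 - 39 = 31
  91 - 70 = 21


Delta encoded: [4, 28, 7, 31, 21]


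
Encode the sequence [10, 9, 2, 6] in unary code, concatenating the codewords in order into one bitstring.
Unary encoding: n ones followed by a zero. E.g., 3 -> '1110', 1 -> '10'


Encode each number as n ones followed by a terminating 0:
  10 -> 11111111110 (11 bits)
  9 -> 1111111110 (10 bits)
  2 -> 110 (3 bits)
  6 -> 1111110 (7 bits)
Total length = 11 + 10 + 3 + 7 = 31 bits.

Unary([10, 9, 2, 6]) = 1111111111011111111101101111110 (31 bits)


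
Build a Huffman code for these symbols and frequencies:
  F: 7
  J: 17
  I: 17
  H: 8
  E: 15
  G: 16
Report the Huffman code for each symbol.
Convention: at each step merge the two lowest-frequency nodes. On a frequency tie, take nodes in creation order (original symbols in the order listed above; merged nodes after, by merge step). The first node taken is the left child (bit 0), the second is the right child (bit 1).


Huffman tree construction:
Step 1: Merge F(7) + H(8) = 15
Step 2: Merge E(15) + (F+H)(15) = 30
Step 3: Merge G(16) + J(17) = 33
Step 4: Merge I(17) + (E+(F+H))(30) = 47
Step 5: Merge (G+J)(33) + (I+(E+(F+H)))(47) = 80
Read each symbol's code off the tree from the root (left child = 0, right child = 1).

Codes:
  F: 1110 (length 4)
  J: 01 (length 2)
  I: 10 (length 2)
  H: 1111 (length 4)
  E: 110 (length 3)
  G: 00 (length 2)
Average code length: 205/80 = 2.5625 bits/symbol


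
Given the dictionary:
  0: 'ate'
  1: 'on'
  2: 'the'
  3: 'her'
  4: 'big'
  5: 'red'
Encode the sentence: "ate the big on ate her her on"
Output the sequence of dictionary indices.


Look up each word in the dictionary:
  'ate' -> 0
  'the' -> 2
  'big' -> 4
  'on' -> 1
  'ate' -> 0
  'her' -> 3
  'her' -> 3
  'on' -> 1

Encoded: [0, 2, 4, 1, 0, 3, 3, 1]


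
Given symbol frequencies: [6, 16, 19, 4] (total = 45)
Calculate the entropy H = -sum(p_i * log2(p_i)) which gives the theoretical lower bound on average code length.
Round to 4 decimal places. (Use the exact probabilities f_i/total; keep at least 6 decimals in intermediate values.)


Per-symbol terms -p_i * log2(p_i) with p_i = f_i/45:
  p = 6/45 = 0.133333: log2(p) = -2.906891, -p*log2(p) = 0.387585
  p = 16/45 = 0.355556: log2(p) = -1.491853, -p*log2(p) = 0.530437
  p = 19/45 = 0.422222: log2(p) = -1.243926, -p*log2(p) = 0.525213
  p = 4/45 = 0.088889: log2(p) = -3.491853, -p*log2(p) = 0.310387
H = 0.387585 + 0.530437 + 0.525213 + 0.310387 = 1.753622

H = 1.7536 bits/symbol
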